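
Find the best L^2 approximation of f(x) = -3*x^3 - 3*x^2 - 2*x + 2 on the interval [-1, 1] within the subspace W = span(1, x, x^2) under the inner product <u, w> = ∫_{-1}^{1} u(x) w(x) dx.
g(x) = -3*x^2 - 19*x/5 + 2

The best approximation g ∈ W is the orthogonal projection of f onto W. Writing g = a_0 + a_1 x + a_2 x^2, the coefficients solve the normal equations G · a = b where
  G_{ij} = <φ_i, φ_j> and b_i = <f, φ_i>, with φ_0 = 1, φ_1 = x, φ_2 = x^2.
G =
  [2, 0, 2/3]
  [0, 2/3, 0]
  [2/3, 0, 2/5],
b = (2, -38/15, 2/15).
Solving gives a_0 = 2, a_1 = -19/5, a_2 = -3, so
  g(x) = -3*x^2 - 19*x/5 + 2.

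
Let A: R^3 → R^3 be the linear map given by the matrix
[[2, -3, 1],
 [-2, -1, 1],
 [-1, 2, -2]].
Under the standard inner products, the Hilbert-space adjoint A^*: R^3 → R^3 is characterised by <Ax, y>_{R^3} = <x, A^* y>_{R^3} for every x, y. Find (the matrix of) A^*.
A^* = A^T =
[[2, -2, -1],
 [-3, -1, 2],
 [1, 1, -2]]

For real matrices with standard dot products, the defining identity <Ax, y> = <x, A^* y> gives (Ax)^T y = x^T (A^*) y, i.e. x^T A^T y = x^T (A^*) y. Since this holds for all x, y, we must have A^* = A^T. Therefore
A^* =
[[2, -2, -1],
 [-3, -1, 2],
 [1, 1, -2]].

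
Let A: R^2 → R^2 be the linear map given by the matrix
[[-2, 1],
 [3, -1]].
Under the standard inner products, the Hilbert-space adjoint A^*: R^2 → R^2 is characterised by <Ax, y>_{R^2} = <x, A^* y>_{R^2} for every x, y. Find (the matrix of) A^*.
A^* = A^T =
[[-2, 3],
 [1, -1]]

For real matrices with standard dot products, the defining identity <Ax, y> = <x, A^* y> gives (Ax)^T y = x^T (A^*) y, i.e. x^T A^T y = x^T (A^*) y. Since this holds for all x, y, we must have A^* = A^T. Therefore
A^* =
[[-2, 3],
 [1, -1]].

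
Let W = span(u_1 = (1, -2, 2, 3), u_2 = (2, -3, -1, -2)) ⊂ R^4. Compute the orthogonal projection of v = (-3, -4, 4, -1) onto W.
proj_W(v) = (1, -16/9, 8/9, 11/9)

Set up U = [u_1 | ... | u_2] ∈ R^(4×2). The projector onto W = col(U) is P = U (U^T U)^(-1) U^T.
Compute U^T U =
  [18, 0]
  [0, 18],
and U^T v = (10, 4).
Solve U^T U · c = U^T v for the coefficients: c = (5/9, 2/9). The projection is proj_W(v) = U c.
Check: (v - proj_W(v)) · u_1 = 0  (should be 0).
Check: (v - proj_W(v)) · u_2 = 0  (should be 0).
Result: proj_W(v) = (1, -16/9, 8/9, 11/9).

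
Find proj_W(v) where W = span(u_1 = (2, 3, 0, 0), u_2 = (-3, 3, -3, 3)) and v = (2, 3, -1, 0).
proj_W(v) = (29/17, 163/51, -13/51, 13/51)

Set up U = [u_1 | ... | u_2] ∈ R^(4×2). The projector onto W = col(U) is P = U (U^T U)^(-1) U^T.
Compute U^T U =
  [13, 3]
  [3, 36],
and U^T v = (13, 6).
Solve U^T U · c = U^T v for the coefficients: c = (50/51, 13/153). The projection is proj_W(v) = U c.
Check: (v - proj_W(v)) · u_1 = 0  (should be 0).
Check: (v - proj_W(v)) · u_2 = 0  (should be 0).
Result: proj_W(v) = (29/17, 163/51, -13/51, 13/51).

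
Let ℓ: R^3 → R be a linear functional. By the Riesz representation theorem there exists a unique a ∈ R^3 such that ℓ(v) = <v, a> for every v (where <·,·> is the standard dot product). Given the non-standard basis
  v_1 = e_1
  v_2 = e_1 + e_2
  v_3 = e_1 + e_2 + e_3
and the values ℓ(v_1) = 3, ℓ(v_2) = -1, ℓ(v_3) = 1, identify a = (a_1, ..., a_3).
a = (3, -4, 2)

Write a = (a_1, ..., a_3) in the standard basis. For each basis vector v_i, ℓ(v_i) = <v_i, a> is a linear equation in the a_j's. Collect the n equations into a matrix system V a = ℓ, where row i of V is v_i (expressed in the standard basis). Since V is invertible (lower-triangular with 1s on the diagonal, up to permutation), solve by back-substitution:
  V =
[[1, 0, 0],
 [1, 1, 0],
 [1, 1, 1]]
  V a = (3, -1, 1)
Solving gives a = (3, -4, 2).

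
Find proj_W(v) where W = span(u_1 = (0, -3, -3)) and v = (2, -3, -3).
proj_W(v) = (0, -3, -3)

Set up U = [u_1 | ... | u_1] ∈ R^(3×1). The projector onto W = col(U) is P = U (U^T U)^(-1) U^T.
Compute U^T U =
  [18],
and U^T v = (18).
Solve U^T U · c = U^T v for the coefficients: c = (1). The projection is proj_W(v) = U c.
Check: (v - proj_W(v)) · u_1 = 0  (should be 0).
Result: proj_W(v) = (0, -3, -3).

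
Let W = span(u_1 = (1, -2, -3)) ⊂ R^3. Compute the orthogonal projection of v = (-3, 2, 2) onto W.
proj_W(v) = (-13/14, 13/7, 39/14)

Set up U = [u_1 | ... | u_1] ∈ R^(3×1). The projector onto W = col(U) is P = U (U^T U)^(-1) U^T.
Compute U^T U =
  [14],
and U^T v = (-13).
Solve U^T U · c = U^T v for the coefficients: c = (-13/14). The projection is proj_W(v) = U c.
Check: (v - proj_W(v)) · u_1 = 0  (should be 0).
Result: proj_W(v) = (-13/14, 13/7, 39/14).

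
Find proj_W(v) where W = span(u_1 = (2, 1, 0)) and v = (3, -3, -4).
proj_W(v) = (6/5, 3/5, 0)

Set up U = [u_1 | ... | u_1] ∈ R^(3×1). The projector onto W = col(U) is P = U (U^T U)^(-1) U^T.
Compute U^T U =
  [5],
and U^T v = (3).
Solve U^T U · c = U^T v for the coefficients: c = (3/5). The projection is proj_W(v) = U c.
Check: (v - proj_W(v)) · u_1 = 0  (should be 0).
Result: proj_W(v) = (6/5, 3/5, 0).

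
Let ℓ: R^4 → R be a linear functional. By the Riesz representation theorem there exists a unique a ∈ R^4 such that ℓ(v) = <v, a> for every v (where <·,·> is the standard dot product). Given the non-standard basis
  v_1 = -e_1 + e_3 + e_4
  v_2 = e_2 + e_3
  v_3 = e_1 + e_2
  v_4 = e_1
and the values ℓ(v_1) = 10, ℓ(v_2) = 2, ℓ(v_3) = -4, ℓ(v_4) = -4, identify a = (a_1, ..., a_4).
a = (-4, 0, 2, 4)

Write a = (a_1, ..., a_4) in the standard basis. For each basis vector v_i, ℓ(v_i) = <v_i, a> is a linear equation in the a_j's. Collect the n equations into a matrix system V a = ℓ, where row i of V is v_i (expressed in the standard basis). Since V is invertible (lower-triangular with 1s on the diagonal, up to permutation), solve by back-substitution:
  V =
[[-1, 0, 1, 1],
 [0, 1, 1, 0],
 [1, 1, 0, 0],
 [1, 0, 0, 0]]
  V a = (10, 2, -4, -4)
Solving gives a = (-4, 0, 2, 4).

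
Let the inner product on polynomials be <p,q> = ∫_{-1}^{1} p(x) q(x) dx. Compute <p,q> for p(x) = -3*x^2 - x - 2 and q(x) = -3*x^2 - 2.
<p,q> = 98/5

Expand the product: p(x)·q(x) = 9*x^4 + 3*x^3 + 12*x^2 + 2*x + 4.
∫_{-1}^{1} of each monomial x^k gives [2/(k+1) if k even, 0 if k odd]. Integrating term-by-term (or equivalently evaluating the antiderivative F(x) = 9*x^5/5 + 3*x^4/4 + 4*x^3 + x^2 + 4*x at the endpoints):
  F(1) − F(−1) = 231/20 − (-161/20) = 98/5.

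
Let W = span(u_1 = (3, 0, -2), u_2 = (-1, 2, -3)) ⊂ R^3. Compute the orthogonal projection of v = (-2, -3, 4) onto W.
proj_W(v) = (-278/173, -332/173, 794/173)

Set up U = [u_1 | ... | u_2] ∈ R^(3×2). The projector onto W = col(U) is P = U (U^T U)^(-1) U^T.
Compute U^T U =
  [13, 3]
  [3, 14],
and U^T v = (-14, -16).
Solve U^T U · c = U^T v for the coefficients: c = (-148/173, -166/173). The projection is proj_W(v) = U c.
Check: (v - proj_W(v)) · u_1 = 0  (should be 0).
Check: (v - proj_W(v)) · u_2 = 0  (should be 0).
Result: proj_W(v) = (-278/173, -332/173, 794/173).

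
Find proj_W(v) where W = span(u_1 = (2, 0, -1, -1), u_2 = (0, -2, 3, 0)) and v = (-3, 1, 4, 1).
proj_W(v) = (-226/69, -18/23, 194/69, 113/69)

Set up U = [u_1 | ... | u_2] ∈ R^(4×2). The projector onto W = col(U) is P = U (U^T U)^(-1) U^T.
Compute U^T U =
  [6, -3]
  [-3, 13],
and U^T v = (-11, 10).
Solve U^T U · c = U^T v for the coefficients: c = (-113/69, 9/23). The projection is proj_W(v) = U c.
Check: (v - proj_W(v)) · u_1 = 0  (should be 0).
Check: (v - proj_W(v)) · u_2 = 0  (should be 0).
Result: proj_W(v) = (-226/69, -18/23, 194/69, 113/69).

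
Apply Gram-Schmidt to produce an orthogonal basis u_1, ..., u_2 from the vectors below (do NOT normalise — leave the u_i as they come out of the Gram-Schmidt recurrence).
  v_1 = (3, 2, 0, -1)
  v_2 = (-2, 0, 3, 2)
Orthogonal basis:
  u_1 = (3, 2, 0, -1)
  u_2 = (-2/7, 8/7, 3, 10/7)

Apply the Gram-Schmidt recurrence
  u_1 = v_1
  u_i = v_i − Σ_{j<i} ((v_i · u_j) / (u_j · u_j)) · u_j.

Step by step this gives:
  u_1 = (3, 2, 0, -1)
  u_2 = (-2/7, 8/7, 3, 10/7)

Orthogonality check:
  u_2 · u_1 = 0 (should be 0)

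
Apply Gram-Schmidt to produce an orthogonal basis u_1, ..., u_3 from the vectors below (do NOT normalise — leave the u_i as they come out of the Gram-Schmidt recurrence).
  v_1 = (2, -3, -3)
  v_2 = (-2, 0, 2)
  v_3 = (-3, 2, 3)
Orthogonal basis:
  u_1 = (2, -3, -3)
  u_2 = (-12/11, -15/11, 7/11)
  u_3 = (-6/19, 2/19, -6/19)

Apply the Gram-Schmidt recurrence
  u_1 = v_1
  u_i = v_i − Σ_{j<i} ((v_i · u_j) / (u_j · u_j)) · u_j.

Step by step this gives:
  u_1 = (2, -3, -3)
  u_2 = (-12/11, -15/11, 7/11)
  u_3 = (-6/19, 2/19, -6/19)

Orthogonality check:
  u_2 · u_1 = 0 (should be 0)
  u_3 · u_1 = 0 (should be 0)
  u_3 · u_2 = 0 (should be 0)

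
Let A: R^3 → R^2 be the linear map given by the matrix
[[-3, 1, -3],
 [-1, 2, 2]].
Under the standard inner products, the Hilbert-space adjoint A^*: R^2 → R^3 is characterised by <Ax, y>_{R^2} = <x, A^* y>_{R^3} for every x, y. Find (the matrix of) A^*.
A^* = A^T =
[[-3, -1],
 [1, 2],
 [-3, 2]]

For real matrices with standard dot products, the defining identity <Ax, y> = <x, A^* y> gives (Ax)^T y = x^T (A^*) y, i.e. x^T A^T y = x^T (A^*) y. Since this holds for all x, y, we must have A^* = A^T. Therefore
A^* =
[[-3, -1],
 [1, 2],
 [-3, 2]].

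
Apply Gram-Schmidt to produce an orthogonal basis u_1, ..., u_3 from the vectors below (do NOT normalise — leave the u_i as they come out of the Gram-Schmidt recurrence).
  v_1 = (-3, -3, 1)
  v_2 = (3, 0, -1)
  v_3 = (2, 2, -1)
Orthogonal basis:
  u_1 = (-3, -3, 1)
  u_2 = (27/19, -30/19, -9/19)
  u_3 = (-1/10, 0, -3/10)

Apply the Gram-Schmidt recurrence
  u_1 = v_1
  u_i = v_i − Σ_{j<i} ((v_i · u_j) / (u_j · u_j)) · u_j.

Step by step this gives:
  u_1 = (-3, -3, 1)
  u_2 = (27/19, -30/19, -9/19)
  u_3 = (-1/10, 0, -3/10)

Orthogonality check:
  u_2 · u_1 = 0 (should be 0)
  u_3 · u_1 = 0 (should be 0)
  u_3 · u_2 = 0 (should be 0)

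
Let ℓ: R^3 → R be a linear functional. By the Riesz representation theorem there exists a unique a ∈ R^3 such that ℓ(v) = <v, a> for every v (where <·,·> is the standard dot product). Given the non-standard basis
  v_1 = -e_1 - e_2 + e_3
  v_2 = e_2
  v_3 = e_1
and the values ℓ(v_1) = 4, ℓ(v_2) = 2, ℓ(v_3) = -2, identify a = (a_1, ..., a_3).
a = (-2, 2, 4)

Write a = (a_1, ..., a_3) in the standard basis. For each basis vector v_i, ℓ(v_i) = <v_i, a> is a linear equation in the a_j's. Collect the n equations into a matrix system V a = ℓ, where row i of V is v_i (expressed in the standard basis). Since V is invertible (lower-triangular with 1s on the diagonal, up to permutation), solve by back-substitution:
  V =
[[-1, -1, 1],
 [0, 1, 0],
 [1, 0, 0]]
  V a = (4, 2, -2)
Solving gives a = (-2, 2, 4).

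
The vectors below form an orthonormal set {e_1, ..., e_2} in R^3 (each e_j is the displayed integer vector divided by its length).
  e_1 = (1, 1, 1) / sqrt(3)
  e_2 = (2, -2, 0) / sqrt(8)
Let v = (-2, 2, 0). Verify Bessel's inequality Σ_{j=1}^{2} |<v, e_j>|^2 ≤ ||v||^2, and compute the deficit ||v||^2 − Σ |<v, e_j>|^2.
Σ |<v, e_j>|^2 = 8; ||v||^2 = 8; deficit = 0

Write each e_j = u_j / sqrt(<u_j, u_j>) where u_j is the displayed integer vector. Then <v, e_j> = <v, u_j> / sqrt(<u_j, u_j>), so |<v, e_j>|^2 = <v, u_j>^2 / <u_j, u_j>.
Coefficients: <v, e_1> = 0/sqrt(3), <v, e_2> = -8/sqrt(8).
Square and sum: Σ |<v, e_j>|^2 = 8.
Compute ||v||^2 = v·v = 8.
Deficit = 8 − 8 = 0 ≥ 0, confirming Bessel's inequality. (The deficit equals ||v − Σ <v,e_j> e_j||^2, the squared distance from v to span{e_j}.)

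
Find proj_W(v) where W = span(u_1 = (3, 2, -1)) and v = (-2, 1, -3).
proj_W(v) = (-3/14, -1/7, 1/14)

Set up U = [u_1 | ... | u_1] ∈ R^(3×1). The projector onto W = col(U) is P = U (U^T U)^(-1) U^T.
Compute U^T U =
  [14],
and U^T v = (-1).
Solve U^T U · c = U^T v for the coefficients: c = (-1/14). The projection is proj_W(v) = U c.
Check: (v - proj_W(v)) · u_1 = 0  (should be 0).
Result: proj_W(v) = (-3/14, -1/7, 1/14).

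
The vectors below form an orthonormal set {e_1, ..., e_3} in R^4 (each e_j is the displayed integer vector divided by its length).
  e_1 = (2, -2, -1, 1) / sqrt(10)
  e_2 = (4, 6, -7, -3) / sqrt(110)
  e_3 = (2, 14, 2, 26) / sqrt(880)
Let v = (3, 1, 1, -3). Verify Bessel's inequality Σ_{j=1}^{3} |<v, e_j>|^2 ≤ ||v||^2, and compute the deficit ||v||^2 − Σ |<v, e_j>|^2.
Σ |<v, e_j>|^2 = 36/5; ||v||^2 = 20; deficit = 64/5

Write each e_j = u_j / sqrt(<u_j, u_j>) where u_j is the displayed integer vector. Then <v, e_j> = <v, u_j> / sqrt(<u_j, u_j>), so |<v, e_j>|^2 = <v, u_j>^2 / <u_j, u_j>.
Coefficients: <v, e_1> = 0/sqrt(10), <v, e_2> = 20/sqrt(110), <v, e_3> = -56/sqrt(880).
Square and sum: Σ |<v, e_j>|^2 = 36/5.
Compute ||v||^2 = v·v = 20.
Deficit = 20 − 36/5 = 64/5 ≥ 0, confirming Bessel's inequality. (The deficit equals ||v − Σ <v,e_j> e_j||^2, the squared distance from v to span{e_j}.)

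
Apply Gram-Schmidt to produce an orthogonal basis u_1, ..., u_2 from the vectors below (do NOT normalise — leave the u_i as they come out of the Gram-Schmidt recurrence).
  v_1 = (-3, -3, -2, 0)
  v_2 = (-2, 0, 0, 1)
Orthogonal basis:
  u_1 = (-3, -3, -2, 0)
  u_2 = (-13/11, 9/11, 6/11, 1)

Apply the Gram-Schmidt recurrence
  u_1 = v_1
  u_i = v_i − Σ_{j<i} ((v_i · u_j) / (u_j · u_j)) · u_j.

Step by step this gives:
  u_1 = (-3, -3, -2, 0)
  u_2 = (-13/11, 9/11, 6/11, 1)

Orthogonality check:
  u_2 · u_1 = 0 (should be 0)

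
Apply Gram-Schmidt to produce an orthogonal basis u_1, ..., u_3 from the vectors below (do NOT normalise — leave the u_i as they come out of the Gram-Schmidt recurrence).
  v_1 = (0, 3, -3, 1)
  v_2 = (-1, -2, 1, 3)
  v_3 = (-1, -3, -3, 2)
Orthogonal basis:
  u_1 = (0, 3, -3, 1)
  u_2 = (-1, -20/19, 1/19, 63/19)
  u_3 = (-47/249, -613/249, -679/249, -66/83)

Apply the Gram-Schmidt recurrence
  u_1 = v_1
  u_i = v_i − Σ_{j<i} ((v_i · u_j) / (u_j · u_j)) · u_j.

Step by step this gives:
  u_1 = (0, 3, -3, 1)
  u_2 = (-1, -20/19, 1/19, 63/19)
  u_3 = (-47/249, -613/249, -679/249, -66/83)

Orthogonality check:
  u_2 · u_1 = 0 (should be 0)
  u_3 · u_1 = 0 (should be 0)
  u_3 · u_2 = 0 (should be 0)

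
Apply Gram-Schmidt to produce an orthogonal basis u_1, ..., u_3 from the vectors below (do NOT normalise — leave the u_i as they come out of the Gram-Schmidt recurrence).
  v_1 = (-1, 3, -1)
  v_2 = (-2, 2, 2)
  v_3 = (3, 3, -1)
Orthogonal basis:
  u_1 = (-1, 3, -1)
  u_2 = (-16/11, 4/11, 28/11)
  u_3 = (8/3, 4/3, 4/3)

Apply the Gram-Schmidt recurrence
  u_1 = v_1
  u_i = v_i − Σ_{j<i} ((v_i · u_j) / (u_j · u_j)) · u_j.

Step by step this gives:
  u_1 = (-1, 3, -1)
  u_2 = (-16/11, 4/11, 28/11)
  u_3 = (8/3, 4/3, 4/3)

Orthogonality check:
  u_2 · u_1 = 0 (should be 0)
  u_3 · u_1 = 0 (should be 0)
  u_3 · u_2 = 0 (should be 0)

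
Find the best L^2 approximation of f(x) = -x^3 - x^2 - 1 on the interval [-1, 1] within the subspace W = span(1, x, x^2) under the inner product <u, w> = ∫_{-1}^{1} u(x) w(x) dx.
g(x) = -x^2 - 3*x/5 - 1

The best approximation g ∈ W is the orthogonal projection of f onto W. Writing g = a_0 + a_1 x + a_2 x^2, the coefficients solve the normal equations G · a = b where
  G_{ij} = <φ_i, φ_j> and b_i = <f, φ_i>, with φ_0 = 1, φ_1 = x, φ_2 = x^2.
G =
  [2, 0, 2/3]
  [0, 2/3, 0]
  [2/3, 0, 2/5],
b = (-8/3, -2/5, -16/15).
Solving gives a_0 = -1, a_1 = -3/5, a_2 = -1, so
  g(x) = -x^2 - 3*x/5 - 1.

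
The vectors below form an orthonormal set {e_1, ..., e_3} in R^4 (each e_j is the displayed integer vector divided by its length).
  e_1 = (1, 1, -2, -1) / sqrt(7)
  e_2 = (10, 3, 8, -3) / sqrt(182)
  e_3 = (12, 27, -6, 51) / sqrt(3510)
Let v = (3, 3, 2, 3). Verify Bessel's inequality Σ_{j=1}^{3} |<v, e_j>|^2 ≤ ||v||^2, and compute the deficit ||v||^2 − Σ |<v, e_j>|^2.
Σ |<v, e_j>|^2 = 461/15; ||v||^2 = 31; deficit = 4/15

Write each e_j = u_j / sqrt(<u_j, u_j>) where u_j is the displayed integer vector. Then <v, e_j> = <v, u_j> / sqrt(<u_j, u_j>), so |<v, e_j>|^2 = <v, u_j>^2 / <u_j, u_j>.
Coefficients: <v, e_1> = -1/sqrt(7), <v, e_2> = 46/sqrt(182), <v, e_3> = 258/sqrt(3510).
Square and sum: Σ |<v, e_j>|^2 = 461/15.
Compute ||v||^2 = v·v = 31.
Deficit = 31 − 461/15 = 4/15 ≥ 0, confirming Bessel's inequality. (The deficit equals ||v − Σ <v,e_j> e_j||^2, the squared distance from v to span{e_j}.)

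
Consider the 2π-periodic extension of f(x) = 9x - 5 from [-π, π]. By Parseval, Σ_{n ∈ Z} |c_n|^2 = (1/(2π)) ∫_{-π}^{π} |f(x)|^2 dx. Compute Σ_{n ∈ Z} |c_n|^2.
Σ |c_n|^2 = 27π^2 + 25

Expand and integrate term by term over [-π, π]:
  ∫ (9x)^2 dx = 81·(2π^3/3); ∫ 2·9·(-5)·x dx = 0 (odd integrand); ∫ (-5)^2 dx = 25·2π.
So (1/(2π)) ∫_{-π}^{π} (9x - 5)^2 dx = 81π^2/3 + 25 = 27π^2 + 25.
Parseval ⇒ Σ |c_n|^2 = 27π^2 + 25.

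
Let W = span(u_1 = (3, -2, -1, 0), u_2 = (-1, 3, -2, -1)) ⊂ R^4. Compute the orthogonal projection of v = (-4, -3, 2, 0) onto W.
proj_W(v) = (-367/161, -180/161, 547/161, 26/23)

Set up U = [u_1 | ... | u_2] ∈ R^(4×2). The projector onto W = col(U) is P = U (U^T U)^(-1) U^T.
Compute U^T U =
  [14, -7]
  [-7, 15],
and U^T v = (-8, -9).
Solve U^T U · c = U^T v for the coefficients: c = (-183/161, -26/23). The projection is proj_W(v) = U c.
Check: (v - proj_W(v)) · u_1 = 0  (should be 0).
Check: (v - proj_W(v)) · u_2 = 0  (should be 0).
Result: proj_W(v) = (-367/161, -180/161, 547/161, 26/23).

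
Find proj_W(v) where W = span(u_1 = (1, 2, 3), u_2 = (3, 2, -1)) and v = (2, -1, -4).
proj_W(v) = (14/9, -4/9, -38/9)

Set up U = [u_1 | ... | u_2] ∈ R^(3×2). The projector onto W = col(U) is P = U (U^T U)^(-1) U^T.
Compute U^T U =
  [14, 4]
  [4, 14],
and U^T v = (-12, 8).
Solve U^T U · c = U^T v for the coefficients: c = (-10/9, 8/9). The projection is proj_W(v) = U c.
Check: (v - proj_W(v)) · u_1 = 0  (should be 0).
Check: (v - proj_W(v)) · u_2 = 0  (should be 0).
Result: proj_W(v) = (14/9, -4/9, -38/9).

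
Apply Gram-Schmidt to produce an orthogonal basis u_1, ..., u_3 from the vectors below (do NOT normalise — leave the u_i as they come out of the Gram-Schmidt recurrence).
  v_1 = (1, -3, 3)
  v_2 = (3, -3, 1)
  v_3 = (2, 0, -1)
Orthogonal basis:
  u_1 = (1, -3, 3)
  u_2 = (42/19, -12/19, -26/19)
  u_3 = (9/34, 6/17, 9/34)

Apply the Gram-Schmidt recurrence
  u_1 = v_1
  u_i = v_i − Σ_{j<i} ((v_i · u_j) / (u_j · u_j)) · u_j.

Step by step this gives:
  u_1 = (1, -3, 3)
  u_2 = (42/19, -12/19, -26/19)
  u_3 = (9/34, 6/17, 9/34)

Orthogonality check:
  u_2 · u_1 = 0 (should be 0)
  u_3 · u_1 = 0 (should be 0)
  u_3 · u_2 = 0 (should be 0)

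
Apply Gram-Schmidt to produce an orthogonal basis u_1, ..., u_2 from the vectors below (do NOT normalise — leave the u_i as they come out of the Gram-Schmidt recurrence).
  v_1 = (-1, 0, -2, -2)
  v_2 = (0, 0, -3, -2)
Orthogonal basis:
  u_1 = (-1, 0, -2, -2)
  u_2 = (10/9, 0, -7/9, 2/9)

Apply the Gram-Schmidt recurrence
  u_1 = v_1
  u_i = v_i − Σ_{j<i} ((v_i · u_j) / (u_j · u_j)) · u_j.

Step by step this gives:
  u_1 = (-1, 0, -2, -2)
  u_2 = (10/9, 0, -7/9, 2/9)

Orthogonality check:
  u_2 · u_1 = 0 (should be 0)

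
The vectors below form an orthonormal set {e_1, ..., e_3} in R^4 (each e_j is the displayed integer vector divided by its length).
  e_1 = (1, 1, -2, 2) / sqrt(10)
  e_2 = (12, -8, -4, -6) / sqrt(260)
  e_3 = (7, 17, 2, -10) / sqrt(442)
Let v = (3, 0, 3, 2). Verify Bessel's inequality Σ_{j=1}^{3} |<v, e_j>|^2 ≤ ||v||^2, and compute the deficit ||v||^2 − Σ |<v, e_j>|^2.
Σ |<v, e_j>|^2 = 13/17; ||v||^2 = 22; deficit = 361/17

Write each e_j = u_j / sqrt(<u_j, u_j>) where u_j is the displayed integer vector. Then <v, e_j> = <v, u_j> / sqrt(<u_j, u_j>), so |<v, e_j>|^2 = <v, u_j>^2 / <u_j, u_j>.
Coefficients: <v, e_1> = 1/sqrt(10), <v, e_2> = 12/sqrt(260), <v, e_3> = 7/sqrt(442).
Square and sum: Σ |<v, e_j>|^2 = 13/17.
Compute ||v||^2 = v·v = 22.
Deficit = 22 − 13/17 = 361/17 ≥ 0, confirming Bessel's inequality. (The deficit equals ||v − Σ <v,e_j> e_j||^2, the squared distance from v to span{e_j}.)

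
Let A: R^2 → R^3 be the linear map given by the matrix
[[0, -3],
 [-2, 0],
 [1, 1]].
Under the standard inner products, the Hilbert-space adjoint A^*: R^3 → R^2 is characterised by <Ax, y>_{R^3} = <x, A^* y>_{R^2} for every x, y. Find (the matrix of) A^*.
A^* = A^T =
[[0, -2, 1],
 [-3, 0, 1]]

For real matrices with standard dot products, the defining identity <Ax, y> = <x, A^* y> gives (Ax)^T y = x^T (A^*) y, i.e. x^T A^T y = x^T (A^*) y. Since this holds for all x, y, we must have A^* = A^T. Therefore
A^* =
[[0, -2, 1],
 [-3, 0, 1]].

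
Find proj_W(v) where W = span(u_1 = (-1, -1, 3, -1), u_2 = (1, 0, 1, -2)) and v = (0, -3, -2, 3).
proj_W(v) = (-17/14, 1/14, -3/2, 37/14)

Set up U = [u_1 | ... | u_2] ∈ R^(4×2). The projector onto W = col(U) is P = U (U^T U)^(-1) U^T.
Compute U^T U =
  [12, 4]
  [4, 6],
and U^T v = (-6, -8).
Solve U^T U · c = U^T v for the coefficients: c = (-1/14, -9/7). The projection is proj_W(v) = U c.
Check: (v - proj_W(v)) · u_1 = 0  (should be 0).
Check: (v - proj_W(v)) · u_2 = 0  (should be 0).
Result: proj_W(v) = (-17/14, 1/14, -3/2, 37/14).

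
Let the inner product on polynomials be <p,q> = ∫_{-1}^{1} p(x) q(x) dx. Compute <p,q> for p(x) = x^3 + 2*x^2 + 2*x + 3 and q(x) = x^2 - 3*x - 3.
<p,q> = -122/5

Expand the product: p(x)·q(x) = x^5 - x^4 - 7*x^3 - 9*x^2 - 15*x - 9.
∫_{-1}^{1} of each monomial x^k gives [2/(k+1) if k even, 0 if k odd]. Integrating term-by-term (or equivalently evaluating the antiderivative F(x) = x^6/6 - x^5/5 - 7*x^4/4 - 3*x^3 - 15*x^2/2 - 9*x at the endpoints):
  F(1) − F(−1) = -1277/60 − (187/60) = -122/5.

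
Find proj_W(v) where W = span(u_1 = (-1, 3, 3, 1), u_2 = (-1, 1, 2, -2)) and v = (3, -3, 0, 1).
proj_W(v) = (59/68, -105/68, -141/68, 49/68)

Set up U = [u_1 | ... | u_2] ∈ R^(4×2). The projector onto W = col(U) is P = U (U^T U)^(-1) U^T.
Compute U^T U =
  [20, 8]
  [8, 10],
and U^T v = (-11, -8).
Solve U^T U · c = U^T v for the coefficients: c = (-23/68, -9/17). The projection is proj_W(v) = U c.
Check: (v - proj_W(v)) · u_1 = 0  (should be 0).
Check: (v - proj_W(v)) · u_2 = 0  (should be 0).
Result: proj_W(v) = (59/68, -105/68, -141/68, 49/68).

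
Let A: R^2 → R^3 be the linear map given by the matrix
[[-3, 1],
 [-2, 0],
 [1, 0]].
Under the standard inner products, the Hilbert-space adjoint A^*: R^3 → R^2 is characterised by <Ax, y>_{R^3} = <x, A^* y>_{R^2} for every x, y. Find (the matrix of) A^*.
A^* = A^T =
[[-3, -2, 1],
 [1, 0, 0]]

For real matrices with standard dot products, the defining identity <Ax, y> = <x, A^* y> gives (Ax)^T y = x^T (A^*) y, i.e. x^T A^T y = x^T (A^*) y. Since this holds for all x, y, we must have A^* = A^T. Therefore
A^* =
[[-3, -2, 1],
 [1, 0, 0]].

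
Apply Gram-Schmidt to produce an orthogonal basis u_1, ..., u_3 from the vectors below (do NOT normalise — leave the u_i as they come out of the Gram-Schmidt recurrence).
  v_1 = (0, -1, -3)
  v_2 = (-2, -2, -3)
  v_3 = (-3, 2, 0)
Orthogonal basis:
  u_1 = (0, -1, -3)
  u_2 = (-2, -9/10, 3/10)
  u_3 = (-9/7, 18/7, -6/7)

Apply the Gram-Schmidt recurrence
  u_1 = v_1
  u_i = v_i − Σ_{j<i} ((v_i · u_j) / (u_j · u_j)) · u_j.

Step by step this gives:
  u_1 = (0, -1, -3)
  u_2 = (-2, -9/10, 3/10)
  u_3 = (-9/7, 18/7, -6/7)

Orthogonality check:
  u_2 · u_1 = 0 (should be 0)
  u_3 · u_1 = 0 (should be 0)
  u_3 · u_2 = 0 (should be 0)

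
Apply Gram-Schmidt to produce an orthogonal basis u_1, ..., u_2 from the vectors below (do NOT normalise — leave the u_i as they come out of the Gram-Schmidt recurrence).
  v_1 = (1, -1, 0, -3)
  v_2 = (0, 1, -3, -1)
Orthogonal basis:
  u_1 = (1, -1, 0, -3)
  u_2 = (-2/11, 13/11, -3, -5/11)

Apply the Gram-Schmidt recurrence
  u_1 = v_1
  u_i = v_i − Σ_{j<i} ((v_i · u_j) / (u_j · u_j)) · u_j.

Step by step this gives:
  u_1 = (1, -1, 0, -3)
  u_2 = (-2/11, 13/11, -3, -5/11)

Orthogonality check:
  u_2 · u_1 = 0 (should be 0)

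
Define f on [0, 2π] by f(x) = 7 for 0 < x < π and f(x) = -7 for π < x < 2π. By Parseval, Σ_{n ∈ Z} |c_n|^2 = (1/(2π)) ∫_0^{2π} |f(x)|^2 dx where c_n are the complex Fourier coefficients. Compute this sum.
Σ |c_n|^2 = 49

Parseval equates the L^2 energy of f (normalised by 1/(2π)) with the ℓ^2 sum of its Fourier coefficients: (1/(2π)) ∫_0^{2π} |f|^2 = Σ |c_n|^2.
Compute the left side: (1/(2π)) [∫_0^π 7^2 dx + ∫_π^{2π} (-7)^2 dx] = (1/(2π)) · (49π + 49π) = (49 + 49)/2 = 49.
So Σ_{n ∈ Z} |c_n|^2 = 49.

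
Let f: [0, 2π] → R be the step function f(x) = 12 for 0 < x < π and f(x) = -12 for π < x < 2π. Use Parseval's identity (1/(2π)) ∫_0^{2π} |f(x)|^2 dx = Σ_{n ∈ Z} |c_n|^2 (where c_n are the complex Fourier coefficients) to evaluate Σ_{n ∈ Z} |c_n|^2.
Σ |c_n|^2 = 144

Parseval equates the L^2 energy of f (normalised by 1/(2π)) with the ℓ^2 sum of its Fourier coefficients: (1/(2π)) ∫_0^{2π} |f|^2 = Σ |c_n|^2.
Compute the left side: (1/(2π)) [∫_0^π 12^2 dx + ∫_π^{2π} (-12)^2 dx] = (1/(2π)) · (144π + 144π) = (144 + 144)/2 = 144.
So Σ_{n ∈ Z} |c_n|^2 = 144.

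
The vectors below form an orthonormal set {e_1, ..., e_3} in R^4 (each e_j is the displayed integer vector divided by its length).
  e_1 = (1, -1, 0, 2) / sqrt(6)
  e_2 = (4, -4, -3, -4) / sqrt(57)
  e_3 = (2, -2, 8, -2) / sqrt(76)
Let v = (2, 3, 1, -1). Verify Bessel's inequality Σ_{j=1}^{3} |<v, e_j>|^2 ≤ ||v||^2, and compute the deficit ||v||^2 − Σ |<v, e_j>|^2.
Σ |<v, e_j>|^2 = 5/2; ||v||^2 = 15; deficit = 25/2

Write each e_j = u_j / sqrt(<u_j, u_j>) where u_j is the displayed integer vector. Then <v, e_j> = <v, u_j> / sqrt(<u_j, u_j>), so |<v, e_j>|^2 = <v, u_j>^2 / <u_j, u_j>.
Coefficients: <v, e_1> = -3/sqrt(6), <v, e_2> = -3/sqrt(57), <v, e_3> = 8/sqrt(76).
Square and sum: Σ |<v, e_j>|^2 = 5/2.
Compute ||v||^2 = v·v = 15.
Deficit = 15 − 5/2 = 25/2 ≥ 0, confirming Bessel's inequality. (The deficit equals ||v − Σ <v,e_j> e_j||^2, the squared distance from v to span{e_j}.)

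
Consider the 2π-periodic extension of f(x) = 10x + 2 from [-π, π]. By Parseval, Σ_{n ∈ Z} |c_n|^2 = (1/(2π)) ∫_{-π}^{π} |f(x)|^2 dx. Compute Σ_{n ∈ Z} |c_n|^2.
Σ |c_n|^2 = 100π^2/3 + 4

Expand and integrate term by term over [-π, π]:
  ∫ (10x)^2 dx = 100·(2π^3/3); ∫ 2·10·(2)·x dx = 0 (odd integrand); ∫ 2^2 dx = 4·2π.
So (1/(2π)) ∫_{-π}^{π} (10x + 2)^2 dx = 100π^2/3 + 4 = 100π^2/3 + 4.
Parseval ⇒ Σ |c_n|^2 = 100π^2/3 + 4.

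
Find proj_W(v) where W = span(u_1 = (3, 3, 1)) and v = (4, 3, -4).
proj_W(v) = (51/19, 51/19, 17/19)

Set up U = [u_1 | ... | u_1] ∈ R^(3×1). The projector onto W = col(U) is P = U (U^T U)^(-1) U^T.
Compute U^T U =
  [19],
and U^T v = (17).
Solve U^T U · c = U^T v for the coefficients: c = (17/19). The projection is proj_W(v) = U c.
Check: (v - proj_W(v)) · u_1 = 0  (should be 0).
Result: proj_W(v) = (51/19, 51/19, 17/19).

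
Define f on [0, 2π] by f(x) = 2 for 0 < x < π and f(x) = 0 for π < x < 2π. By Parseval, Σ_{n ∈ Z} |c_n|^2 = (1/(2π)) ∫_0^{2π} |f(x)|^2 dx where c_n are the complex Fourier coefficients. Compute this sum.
Σ |c_n|^2 = 2

Parseval equates the L^2 energy of f (normalised by 1/(2π)) with the ℓ^2 sum of its Fourier coefficients: (1/(2π)) ∫_0^{2π} |f|^2 = Σ |c_n|^2.
Compute the left side: (1/(2π)) [∫_0^π 2^2 dx + ∫_π^{2π} 0^2 dx] = (1/(2π)) · (4π + 0π) = (4 + 0)/2 = 2.
So Σ_{n ∈ Z} |c_n|^2 = 2.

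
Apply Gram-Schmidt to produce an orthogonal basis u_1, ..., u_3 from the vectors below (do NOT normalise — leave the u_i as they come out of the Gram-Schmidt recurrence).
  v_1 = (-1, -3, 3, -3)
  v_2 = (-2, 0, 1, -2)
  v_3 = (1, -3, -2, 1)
Orthogonal basis:
  u_1 = (-1, -3, 3, -3)
  u_2 = (-45/28, 33/28, -5/28, -23/28)
  u_3 = (-126/131, -222/131, -276/131, -12/131)

Apply the Gram-Schmidt recurrence
  u_1 = v_1
  u_i = v_i − Σ_{j<i} ((v_i · u_j) / (u_j · u_j)) · u_j.

Step by step this gives:
  u_1 = (-1, -3, 3, -3)
  u_2 = (-45/28, 33/28, -5/28, -23/28)
  u_3 = (-126/131, -222/131, -276/131, -12/131)

Orthogonality check:
  u_2 · u_1 = 0 (should be 0)
  u_3 · u_1 = 0 (should be 0)
  u_3 · u_2 = 0 (should be 0)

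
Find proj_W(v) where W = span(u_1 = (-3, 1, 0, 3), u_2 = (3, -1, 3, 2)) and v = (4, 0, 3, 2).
proj_W(v) = (1467/421, -489/421, 1353/421, 788/421)

Set up U = [u_1 | ... | u_2] ∈ R^(4×2). The projector onto W = col(U) is P = U (U^T U)^(-1) U^T.
Compute U^T U =
  [19, -4]
  [-4, 23],
and U^T v = (-6, 25).
Solve U^T U · c = U^T v for the coefficients: c = (-38/421, 451/421). The projection is proj_W(v) = U c.
Check: (v - proj_W(v)) · u_1 = 0  (should be 0).
Check: (v - proj_W(v)) · u_2 = 0  (should be 0).
Result: proj_W(v) = (1467/421, -489/421, 1353/421, 788/421).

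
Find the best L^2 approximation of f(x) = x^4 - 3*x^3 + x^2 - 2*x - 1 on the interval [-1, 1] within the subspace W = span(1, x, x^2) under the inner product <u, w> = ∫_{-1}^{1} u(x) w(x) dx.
g(x) = 13*x^2/7 - 19*x/5 - 38/35

The best approximation g ∈ W is the orthogonal projection of f onto W. Writing g = a_0 + a_1 x + a_2 x^2, the coefficients solve the normal equations G · a = b where
  G_{ij} = <φ_i, φ_j> and b_i = <f, φ_i>, with φ_0 = 1, φ_1 = x, φ_2 = x^2.
G =
  [2, 0, 2/3]
  [0, 2/3, 0]
  [2/3, 0, 2/5],
b = (-14/15, -38/15, 2/105).
Solving gives a_0 = -38/35, a_1 = -19/5, a_2 = 13/7, so
  g(x) = 13*x^2/7 - 19*x/5 - 38/35.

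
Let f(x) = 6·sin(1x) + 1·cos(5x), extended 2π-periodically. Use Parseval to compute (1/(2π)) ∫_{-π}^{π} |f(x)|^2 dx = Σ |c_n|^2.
Σ |c_n|^2 = 37/2

Expand |f|^2 and use orthogonality of {sin(nx), cos(mx)} on [-π, π]:
  ∫_{-π}^{π} sin(nx)^2 dx = π, ∫ cos(mx)^2 dx = π, and cross terms integrate to 0.
So ∫_{-π}^{π} f(x)^2 dx = 6^2 · π + 1^2 · π = (36 + 1)π.
Divide by 2π: (36 + 1)/2 = 37/2.
By Parseval, this equals Σ |c_n|^2.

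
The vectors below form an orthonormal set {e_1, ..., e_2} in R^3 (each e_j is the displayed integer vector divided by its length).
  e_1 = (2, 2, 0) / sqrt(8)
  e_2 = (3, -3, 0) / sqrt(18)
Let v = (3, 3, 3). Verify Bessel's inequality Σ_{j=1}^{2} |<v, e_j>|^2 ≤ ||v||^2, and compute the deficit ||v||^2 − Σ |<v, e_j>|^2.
Σ |<v, e_j>|^2 = 18; ||v||^2 = 27; deficit = 9

Write each e_j = u_j / sqrt(<u_j, u_j>) where u_j is the displayed integer vector. Then <v, e_j> = <v, u_j> / sqrt(<u_j, u_j>), so |<v, e_j>|^2 = <v, u_j>^2 / <u_j, u_j>.
Coefficients: <v, e_1> = 12/sqrt(8), <v, e_2> = 0/sqrt(18).
Square and sum: Σ |<v, e_j>|^2 = 18.
Compute ||v||^2 = v·v = 27.
Deficit = 27 − 18 = 9 ≥ 0, confirming Bessel's inequality. (The deficit equals ||v − Σ <v,e_j> e_j||^2, the squared distance from v to span{e_j}.)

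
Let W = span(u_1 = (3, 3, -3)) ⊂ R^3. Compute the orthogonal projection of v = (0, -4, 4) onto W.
proj_W(v) = (-8/3, -8/3, 8/3)

Set up U = [u_1 | ... | u_1] ∈ R^(3×1). The projector onto W = col(U) is P = U (U^T U)^(-1) U^T.
Compute U^T U =
  [27],
and U^T v = (-24).
Solve U^T U · c = U^T v for the coefficients: c = (-8/9). The projection is proj_W(v) = U c.
Check: (v - proj_W(v)) · u_1 = 0  (should be 0).
Result: proj_W(v) = (-8/3, -8/3, 8/3).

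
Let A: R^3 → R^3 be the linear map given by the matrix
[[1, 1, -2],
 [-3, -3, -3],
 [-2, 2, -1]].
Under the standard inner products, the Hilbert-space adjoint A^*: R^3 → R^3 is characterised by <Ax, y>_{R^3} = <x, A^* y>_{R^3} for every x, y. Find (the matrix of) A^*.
A^* = A^T =
[[1, -3, -2],
 [1, -3, 2],
 [-2, -3, -1]]

For real matrices with standard dot products, the defining identity <Ax, y> = <x, A^* y> gives (Ax)^T y = x^T (A^*) y, i.e. x^T A^T y = x^T (A^*) y. Since this holds for all x, y, we must have A^* = A^T. Therefore
A^* =
[[1, -3, -2],
 [1, -3, 2],
 [-2, -3, -1]].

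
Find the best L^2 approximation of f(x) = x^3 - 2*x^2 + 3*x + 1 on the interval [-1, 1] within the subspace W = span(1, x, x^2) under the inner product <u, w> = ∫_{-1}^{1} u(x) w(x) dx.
g(x) = -2*x^2 + 18*x/5 + 1

The best approximation g ∈ W is the orthogonal projection of f onto W. Writing g = a_0 + a_1 x + a_2 x^2, the coefficients solve the normal equations G · a = b where
  G_{ij} = <φ_i, φ_j> and b_i = <f, φ_i>, with φ_0 = 1, φ_1 = x, φ_2 = x^2.
G =
  [2, 0, 2/3]
  [0, 2/3, 0]
  [2/3, 0, 2/5],
b = (2/3, 12/5, -2/15).
Solving gives a_0 = 1, a_1 = 18/5, a_2 = -2, so
  g(x) = -2*x^2 + 18*x/5 + 1.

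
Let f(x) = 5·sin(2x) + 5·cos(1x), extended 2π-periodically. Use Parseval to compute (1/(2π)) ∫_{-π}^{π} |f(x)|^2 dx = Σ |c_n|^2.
Σ |c_n|^2 = 25

Expand |f|^2 and use orthogonality of {sin(nx), cos(mx)} on [-π, π]:
  ∫_{-π}^{π} sin(nx)^2 dx = π, ∫ cos(mx)^2 dx = π, and cross terms integrate to 0.
So ∫_{-π}^{π} f(x)^2 dx = 5^2 · π + 5^2 · π = (25 + 25)π.
Divide by 2π: (25 + 25)/2 = 25.
By Parseval, this equals Σ |c_n|^2.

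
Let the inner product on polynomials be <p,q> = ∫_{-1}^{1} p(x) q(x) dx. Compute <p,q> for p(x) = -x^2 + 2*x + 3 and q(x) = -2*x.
<p,q> = -8/3

Expand the product: p(x)·q(x) = 2*x^3 - 4*x^2 - 6*x.
∫_{-1}^{1} of each monomial x^k gives [2/(k+1) if k even, 0 if k odd]. Integrating term-by-term (or equivalently evaluating the antiderivative F(x) = x^4/2 - 4*x^3/3 - 3*x^2 at the endpoints):
  F(1) − F(−1) = -23/6 − (-7/6) = -8/3.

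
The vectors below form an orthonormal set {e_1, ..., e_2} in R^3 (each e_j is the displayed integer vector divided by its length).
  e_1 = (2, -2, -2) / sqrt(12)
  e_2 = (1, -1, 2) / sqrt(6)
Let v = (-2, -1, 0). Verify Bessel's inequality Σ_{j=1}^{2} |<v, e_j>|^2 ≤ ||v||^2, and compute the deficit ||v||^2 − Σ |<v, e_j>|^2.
Σ |<v, e_j>|^2 = 1/2; ||v||^2 = 5; deficit = 9/2

Write each e_j = u_j / sqrt(<u_j, u_j>) where u_j is the displayed integer vector. Then <v, e_j> = <v, u_j> / sqrt(<u_j, u_j>), so |<v, e_j>|^2 = <v, u_j>^2 / <u_j, u_j>.
Coefficients: <v, e_1> = -2/sqrt(12), <v, e_2> = -1/sqrt(6).
Square and sum: Σ |<v, e_j>|^2 = 1/2.
Compute ||v||^2 = v·v = 5.
Deficit = 5 − 1/2 = 9/2 ≥ 0, confirming Bessel's inequality. (The deficit equals ||v − Σ <v,e_j> e_j||^2, the squared distance from v to span{e_j}.)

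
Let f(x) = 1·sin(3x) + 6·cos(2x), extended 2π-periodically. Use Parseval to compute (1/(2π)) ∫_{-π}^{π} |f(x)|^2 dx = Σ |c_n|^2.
Σ |c_n|^2 = 37/2

Expand |f|^2 and use orthogonality of {sin(nx), cos(mx)} on [-π, π]:
  ∫_{-π}^{π} sin(nx)^2 dx = π, ∫ cos(mx)^2 dx = π, and cross terms integrate to 0.
So ∫_{-π}^{π} f(x)^2 dx = 1^2 · π + 6^2 · π = (1 + 36)π.
Divide by 2π: (1 + 36)/2 = 37/2.
By Parseval, this equals Σ |c_n|^2.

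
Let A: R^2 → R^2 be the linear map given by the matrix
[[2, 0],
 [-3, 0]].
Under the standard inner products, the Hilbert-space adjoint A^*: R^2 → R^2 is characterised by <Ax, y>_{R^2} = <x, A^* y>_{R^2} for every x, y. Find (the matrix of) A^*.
A^* = A^T =
[[2, -3],
 [0, 0]]

For real matrices with standard dot products, the defining identity <Ax, y> = <x, A^* y> gives (Ax)^T y = x^T (A^*) y, i.e. x^T A^T y = x^T (A^*) y. Since this holds for all x, y, we must have A^* = A^T. Therefore
A^* =
[[2, -3],
 [0, 0]].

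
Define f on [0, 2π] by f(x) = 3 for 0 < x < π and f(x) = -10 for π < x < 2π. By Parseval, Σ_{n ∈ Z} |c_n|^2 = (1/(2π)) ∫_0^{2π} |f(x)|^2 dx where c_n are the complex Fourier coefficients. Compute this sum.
Σ |c_n|^2 = 109/2

Parseval equates the L^2 energy of f (normalised by 1/(2π)) with the ℓ^2 sum of its Fourier coefficients: (1/(2π)) ∫_0^{2π} |f|^2 = Σ |c_n|^2.
Compute the left side: (1/(2π)) [∫_0^π 3^2 dx + ∫_π^{2π} (-10)^2 dx] = (1/(2π)) · (9π + 100π) = (9 + 100)/2 = 109/2.
So Σ_{n ∈ Z} |c_n|^2 = 109/2.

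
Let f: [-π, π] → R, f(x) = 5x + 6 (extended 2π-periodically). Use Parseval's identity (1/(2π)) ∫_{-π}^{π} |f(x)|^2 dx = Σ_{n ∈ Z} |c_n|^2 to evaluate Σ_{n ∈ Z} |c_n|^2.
Σ |c_n|^2 = 25π^2/3 + 36

Expand and integrate term by term over [-π, π]:
  ∫ (5x)^2 dx = 25·(2π^3/3); ∫ 2·5·(6)·x dx = 0 (odd integrand); ∫ 6^2 dx = 36·2π.
So (1/(2π)) ∫_{-π}^{π} (5x + 6)^2 dx = 25π^2/3 + 36 = 25π^2/3 + 36.
Parseval ⇒ Σ |c_n|^2 = 25π^2/3 + 36.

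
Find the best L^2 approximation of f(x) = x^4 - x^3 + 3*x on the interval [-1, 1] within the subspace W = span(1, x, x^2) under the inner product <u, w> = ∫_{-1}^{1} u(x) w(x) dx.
g(x) = 6*x^2/7 + 12*x/5 - 3/35

The best approximation g ∈ W is the orthogonal projection of f onto W. Writing g = a_0 + a_1 x + a_2 x^2, the coefficients solve the normal equations G · a = b where
  G_{ij} = <φ_i, φ_j> and b_i = <f, φ_i>, with φ_0 = 1, φ_1 = x, φ_2 = x^2.
G =
  [2, 0, 2/3]
  [0, 2/3, 0]
  [2/3, 0, 2/5],
b = (2/5, 8/5, 2/7).
Solving gives a_0 = -3/35, a_1 = 12/5, a_2 = 6/7, so
  g(x) = 6*x^2/7 + 12*x/5 - 3/35.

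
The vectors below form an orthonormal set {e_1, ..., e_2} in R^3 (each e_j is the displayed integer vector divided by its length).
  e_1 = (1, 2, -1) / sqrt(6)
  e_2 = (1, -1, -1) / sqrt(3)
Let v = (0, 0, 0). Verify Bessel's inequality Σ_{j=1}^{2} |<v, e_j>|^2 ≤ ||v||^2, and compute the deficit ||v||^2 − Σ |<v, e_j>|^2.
Σ |<v, e_j>|^2 = 0; ||v||^2 = 0; deficit = 0

Write each e_j = u_j / sqrt(<u_j, u_j>) where u_j is the displayed integer vector. Then <v, e_j> = <v, u_j> / sqrt(<u_j, u_j>), so |<v, e_j>|^2 = <v, u_j>^2 / <u_j, u_j>.
Coefficients: <v, e_1> = 0/sqrt(6), <v, e_2> = 0/sqrt(3).
Square and sum: Σ |<v, e_j>|^2 = 0.
Compute ||v||^2 = v·v = 0.
Deficit = 0 − 0 = 0 ≥ 0, confirming Bessel's inequality. (The deficit equals ||v − Σ <v,e_j> e_j||^2, the squared distance from v to span{e_j}.)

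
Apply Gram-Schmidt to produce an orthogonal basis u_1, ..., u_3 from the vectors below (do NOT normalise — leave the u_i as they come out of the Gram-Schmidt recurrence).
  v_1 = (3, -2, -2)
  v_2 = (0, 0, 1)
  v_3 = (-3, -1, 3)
Orthogonal basis:
  u_1 = (3, -2, -2)
  u_2 = (6/17, -4/17, 13/17)
  u_3 = (-18/13, -27/13, 0)

Apply the Gram-Schmidt recurrence
  u_1 = v_1
  u_i = v_i − Σ_{j<i} ((v_i · u_j) / (u_j · u_j)) · u_j.

Step by step this gives:
  u_1 = (3, -2, -2)
  u_2 = (6/17, -4/17, 13/17)
  u_3 = (-18/13, -27/13, 0)

Orthogonality check:
  u_2 · u_1 = 0 (should be 0)
  u_3 · u_1 = 0 (should be 0)
  u_3 · u_2 = 0 (should be 0)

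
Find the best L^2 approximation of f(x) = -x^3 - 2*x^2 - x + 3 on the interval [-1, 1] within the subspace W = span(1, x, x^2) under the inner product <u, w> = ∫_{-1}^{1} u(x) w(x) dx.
g(x) = -2*x^2 - 8*x/5 + 3

The best approximation g ∈ W is the orthogonal projection of f onto W. Writing g = a_0 + a_1 x + a_2 x^2, the coefficients solve the normal equations G · a = b where
  G_{ij} = <φ_i, φ_j> and b_i = <f, φ_i>, with φ_0 = 1, φ_1 = x, φ_2 = x^2.
G =
  [2, 0, 2/3]
  [0, 2/3, 0]
  [2/3, 0, 2/5],
b = (14/3, -16/15, 6/5).
Solving gives a_0 = 3, a_1 = -8/5, a_2 = -2, so
  g(x) = -2*x^2 - 8*x/5 + 3.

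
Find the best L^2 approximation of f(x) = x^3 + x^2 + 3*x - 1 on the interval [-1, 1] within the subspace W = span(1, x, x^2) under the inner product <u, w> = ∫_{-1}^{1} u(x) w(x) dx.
g(x) = x^2 + 18*x/5 - 1

The best approximation g ∈ W is the orthogonal projection of f onto W. Writing g = a_0 + a_1 x + a_2 x^2, the coefficients solve the normal equations G · a = b where
  G_{ij} = <φ_i, φ_j> and b_i = <f, φ_i>, with φ_0 = 1, φ_1 = x, φ_2 = x^2.
G =
  [2, 0, 2/3]
  [0, 2/3, 0]
  [2/3, 0, 2/5],
b = (-4/3, 12/5, -4/15).
Solving gives a_0 = -1, a_1 = 18/5, a_2 = 1, so
  g(x) = x^2 + 18*x/5 - 1.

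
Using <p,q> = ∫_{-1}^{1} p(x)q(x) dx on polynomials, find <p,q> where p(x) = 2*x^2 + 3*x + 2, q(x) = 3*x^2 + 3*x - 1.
<p,q> = 106/15

Expand the product: p(x)·q(x) = 6*x^4 + 15*x^3 + 13*x^2 + 3*x - 2.
∫_{-1}^{1} of each monomial x^k gives [2/(k+1) if k even, 0 if k odd]. Integrating term-by-term (or equivalently evaluating the antiderivative F(x) = 6*x^5/5 + 15*x^4/4 + 13*x^3/3 + 3*x^2/2 - 2*x at the endpoints):
  F(1) − F(−1) = 527/60 − (103/60) = 106/15.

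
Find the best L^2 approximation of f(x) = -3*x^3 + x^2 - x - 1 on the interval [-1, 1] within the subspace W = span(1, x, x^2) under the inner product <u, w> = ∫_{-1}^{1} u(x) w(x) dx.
g(x) = x^2 - 14*x/5 - 1

The best approximation g ∈ W is the orthogonal projection of f onto W. Writing g = a_0 + a_1 x + a_2 x^2, the coefficients solve the normal equations G · a = b where
  G_{ij} = <φ_i, φ_j> and b_i = <f, φ_i>, with φ_0 = 1, φ_1 = x, φ_2 = x^2.
G =
  [2, 0, 2/3]
  [0, 2/3, 0]
  [2/3, 0, 2/5],
b = (-4/3, -28/15, -4/15).
Solving gives a_0 = -1, a_1 = -14/5, a_2 = 1, so
  g(x) = x^2 - 14*x/5 - 1.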